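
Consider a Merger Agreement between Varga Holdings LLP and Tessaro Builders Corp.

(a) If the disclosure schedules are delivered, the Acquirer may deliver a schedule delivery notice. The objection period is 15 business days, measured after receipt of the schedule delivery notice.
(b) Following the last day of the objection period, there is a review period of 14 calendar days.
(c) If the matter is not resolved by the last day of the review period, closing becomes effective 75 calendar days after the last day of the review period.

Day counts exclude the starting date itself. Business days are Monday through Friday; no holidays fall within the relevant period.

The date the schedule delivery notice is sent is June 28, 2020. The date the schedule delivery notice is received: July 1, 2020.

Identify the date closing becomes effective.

From Wednesday, July 1, 2020, 15 business days (Jul 2, Jul 3, Jul 6, Jul 7, …, Jul 20, Jul 21, Jul 22, skipping weekends) brings us to Wednesday, July 22, 2020, which is the last day of the objection period.
The last day of the review period: July 22, 2020 + 14 days = August 5, 2020.
Adding 75 calendar days to August 5, 2020 gives October 19, 2020, which is the date closing becomes effective.

October 19, 2020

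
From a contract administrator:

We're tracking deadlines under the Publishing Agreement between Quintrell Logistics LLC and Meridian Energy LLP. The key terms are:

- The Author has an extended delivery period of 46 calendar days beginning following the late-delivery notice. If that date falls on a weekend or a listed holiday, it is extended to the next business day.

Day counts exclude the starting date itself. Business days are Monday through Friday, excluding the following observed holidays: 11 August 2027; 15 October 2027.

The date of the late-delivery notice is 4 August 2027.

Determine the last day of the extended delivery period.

20 September 2027

The last day of the extended delivery period: 46 calendar days after 4 August 2027 is 19 September 2027. That falls on a Sunday, so it rolls to the next business day, Monday, 20 September 2027.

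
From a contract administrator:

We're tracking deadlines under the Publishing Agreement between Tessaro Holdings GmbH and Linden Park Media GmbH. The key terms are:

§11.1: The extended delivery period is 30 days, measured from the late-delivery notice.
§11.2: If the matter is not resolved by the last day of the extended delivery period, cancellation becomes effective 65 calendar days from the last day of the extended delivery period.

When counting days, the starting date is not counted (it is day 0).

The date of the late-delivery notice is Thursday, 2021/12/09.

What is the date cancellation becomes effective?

2022/03/14

The last day of the extended delivery period: 2021/12/09 + 30 days = 2022/01/08.
The date cancellation becomes effective: 2022/01/08 + 65 days = 2022/03/14.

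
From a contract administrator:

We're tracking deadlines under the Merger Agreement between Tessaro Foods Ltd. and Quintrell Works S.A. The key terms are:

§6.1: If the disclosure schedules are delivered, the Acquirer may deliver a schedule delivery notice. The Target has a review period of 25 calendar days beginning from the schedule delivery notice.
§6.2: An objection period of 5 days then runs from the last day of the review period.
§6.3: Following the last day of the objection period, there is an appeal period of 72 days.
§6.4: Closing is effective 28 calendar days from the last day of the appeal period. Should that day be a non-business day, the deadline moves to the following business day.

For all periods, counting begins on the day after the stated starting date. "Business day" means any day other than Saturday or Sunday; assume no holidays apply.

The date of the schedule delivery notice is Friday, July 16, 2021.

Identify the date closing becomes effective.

The last day of the review period: July 16, 2021 + 25 days = August 10, 2021.
The last day of the objection period: 5 calendar days after August 10, 2021 is August 15, 2021.
The last day of the appeal period: 72 calendar days after August 15, 2021 is October 26, 2021.
The date closing becomes effective: 28 calendar days after October 26, 2021 is November 23, 2021. November 23, 2021 is a Tuesday, so no roll-forward applies.

November 23, 2021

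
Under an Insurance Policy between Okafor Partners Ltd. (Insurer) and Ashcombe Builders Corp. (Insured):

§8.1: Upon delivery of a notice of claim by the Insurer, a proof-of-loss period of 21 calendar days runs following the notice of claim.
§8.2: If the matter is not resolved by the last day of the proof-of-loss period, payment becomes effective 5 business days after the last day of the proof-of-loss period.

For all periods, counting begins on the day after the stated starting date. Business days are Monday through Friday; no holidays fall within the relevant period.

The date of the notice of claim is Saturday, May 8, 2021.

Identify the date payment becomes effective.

Jun 4, 2021

Adding 21 calendar days to May 8, 2021 gives May 29, 2021, which is the last day of the proof-of-loss period.
The date payment becomes effective: 5 business days after Saturday, May 29, 2021, skipping weekends — May 31, Jun 1, Jun 2, Jun 3, Jun 4 — lands on Friday, Jun 4, 2021.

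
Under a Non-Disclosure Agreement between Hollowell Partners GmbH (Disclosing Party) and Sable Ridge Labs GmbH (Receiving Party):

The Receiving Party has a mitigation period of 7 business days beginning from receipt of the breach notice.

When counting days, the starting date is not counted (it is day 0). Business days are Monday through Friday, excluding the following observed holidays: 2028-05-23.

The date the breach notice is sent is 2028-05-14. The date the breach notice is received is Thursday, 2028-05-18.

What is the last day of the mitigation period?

The last day of the mitigation period: counting 7 business days from Thursday, 2028-05-18 (May 19, May 22, May 24, May 25, May 26, May 29, May 30, skipping weekends and the listed holiday on May 23) reaches Tuesday, 2028-05-30.

2028-05-30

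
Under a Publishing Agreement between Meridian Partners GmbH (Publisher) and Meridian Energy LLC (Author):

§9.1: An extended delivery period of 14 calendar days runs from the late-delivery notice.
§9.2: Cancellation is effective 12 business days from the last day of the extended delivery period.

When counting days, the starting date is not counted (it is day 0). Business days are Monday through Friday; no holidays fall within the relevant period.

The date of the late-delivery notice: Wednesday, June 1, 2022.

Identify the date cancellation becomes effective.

Adding 14 calendar days to June 1, 2022 gives June 15, 2022, which is the last day of the extended delivery period.
The date cancellation becomes effective: 12 business days after Wednesday, June 15, 2022, skipping weekends — Jun 16, Jun 17, Jun 20, Jun 21, …, Jun 29, Jun 30, Jul 1 — lands on Friday, July 1, 2022.

July 1, 2022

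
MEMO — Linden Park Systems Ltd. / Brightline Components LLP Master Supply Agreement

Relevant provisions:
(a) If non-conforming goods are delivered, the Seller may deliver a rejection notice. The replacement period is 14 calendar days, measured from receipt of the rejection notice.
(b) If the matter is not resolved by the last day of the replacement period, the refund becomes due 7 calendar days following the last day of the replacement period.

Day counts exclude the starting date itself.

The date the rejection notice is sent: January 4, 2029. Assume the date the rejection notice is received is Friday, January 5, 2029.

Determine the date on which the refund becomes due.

The last day of the replacement period: 14 calendar days after January 5, 2029 is January 19, 2029.
The date on which the refund becomes due: January 19, 2029 + 7 days = January 26, 2029.

January 26, 2029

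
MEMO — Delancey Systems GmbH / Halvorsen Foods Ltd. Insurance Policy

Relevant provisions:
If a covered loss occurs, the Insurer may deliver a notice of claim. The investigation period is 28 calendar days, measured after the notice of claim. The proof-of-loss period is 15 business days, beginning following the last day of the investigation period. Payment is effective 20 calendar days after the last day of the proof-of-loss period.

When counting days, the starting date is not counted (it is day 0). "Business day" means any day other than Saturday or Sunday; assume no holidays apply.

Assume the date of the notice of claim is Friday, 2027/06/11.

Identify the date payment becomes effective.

The last day of the investigation period: 28 calendar days after 2027/06/11 is 2027/07/09.
From Friday, 2027/07/09, 15 business days (Jul 12, Jul 13, Jul 14, Jul 15, …, Jul 28, Jul 29, Jul 30, skipping weekends) brings us to Friday, 2027/07/30, which is the last day of the proof-of-loss period.
Adding 20 calendar days to 2027/07/30 gives 2027/08/19, which is the date payment becomes effective.

2027/08/19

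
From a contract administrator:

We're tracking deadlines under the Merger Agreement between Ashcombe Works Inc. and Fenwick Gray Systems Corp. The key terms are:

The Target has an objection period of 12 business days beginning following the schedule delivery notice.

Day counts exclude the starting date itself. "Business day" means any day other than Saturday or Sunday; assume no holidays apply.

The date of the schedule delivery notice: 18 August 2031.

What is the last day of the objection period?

3 September 2031

The last day of the objection period: 12 business days after Monday, 18 August 2031, skipping weekends — Aug 19, Aug 20, Aug 21, Aug 22, …, Sep 1, Sep 2, Sep 3 — lands on Wednesday, 3 September 2031.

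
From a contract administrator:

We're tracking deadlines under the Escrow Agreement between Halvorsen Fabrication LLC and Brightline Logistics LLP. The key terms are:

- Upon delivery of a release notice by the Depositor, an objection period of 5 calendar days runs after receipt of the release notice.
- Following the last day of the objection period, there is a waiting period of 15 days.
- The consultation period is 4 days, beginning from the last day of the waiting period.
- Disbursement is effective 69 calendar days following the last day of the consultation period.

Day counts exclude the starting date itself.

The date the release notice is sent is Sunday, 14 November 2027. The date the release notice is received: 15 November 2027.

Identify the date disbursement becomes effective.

16 February 2028

The last day of the objection period: 5 calendar days after 15 November 2027 is 20 November 2027.
The last day of the waiting period: 20 November 2027 + 15 days = 5 December 2027.
The last day of the consultation period: 4 calendar days after 5 December 2027 is 9 December 2027.
The date disbursement becomes effective: 9 December 2027 + 69 days = 16 February 2028.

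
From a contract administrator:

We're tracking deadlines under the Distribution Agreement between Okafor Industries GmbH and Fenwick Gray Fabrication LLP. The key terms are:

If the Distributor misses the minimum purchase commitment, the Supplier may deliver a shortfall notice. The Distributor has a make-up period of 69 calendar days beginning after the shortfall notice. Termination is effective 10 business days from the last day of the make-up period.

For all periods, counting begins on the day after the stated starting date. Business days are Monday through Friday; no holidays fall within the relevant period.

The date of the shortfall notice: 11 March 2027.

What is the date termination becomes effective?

2 June 2027

Adding 69 calendar days to 11 March 2027 gives 19 May 2027, which is the last day of the make-up period.
The date termination becomes effective: 10 business days after Wednesday, 19 May 2027, skipping weekends — May 20, May 21, May 24, May 25, May 26, May 27, May 28, May 31, Jun 1, Jun 2 — lands on Wednesday, 2 June 2027.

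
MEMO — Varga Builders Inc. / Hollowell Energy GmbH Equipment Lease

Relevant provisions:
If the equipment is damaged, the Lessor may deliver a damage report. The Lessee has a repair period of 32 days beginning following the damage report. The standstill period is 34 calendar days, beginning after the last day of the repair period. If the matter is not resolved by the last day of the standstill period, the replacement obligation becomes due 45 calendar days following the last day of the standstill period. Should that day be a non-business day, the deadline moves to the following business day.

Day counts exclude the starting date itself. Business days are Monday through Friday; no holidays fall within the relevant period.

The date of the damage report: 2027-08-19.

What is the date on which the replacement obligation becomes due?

The last day of the repair period: 32 calendar days after 2027-08-19 is 2027-09-20.
The last day of the standstill period: 2027-09-20 + 34 days = 2027-10-24.
Adding 45 calendar days to 2027-10-24 gives 2027-12-08, which is the date on which the replacement obligation becomes due. 2027-12-08 is a Wednesday, so no roll-forward applies.

2027-12-08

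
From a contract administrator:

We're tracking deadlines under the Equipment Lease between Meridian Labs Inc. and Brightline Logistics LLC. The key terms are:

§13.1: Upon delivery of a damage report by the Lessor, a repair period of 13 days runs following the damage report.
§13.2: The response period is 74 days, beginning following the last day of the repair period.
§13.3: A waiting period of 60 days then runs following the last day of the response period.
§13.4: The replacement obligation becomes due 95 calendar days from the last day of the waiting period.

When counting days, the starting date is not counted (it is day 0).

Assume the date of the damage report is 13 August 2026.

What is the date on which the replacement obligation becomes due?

Adding 13 calendar days to 13 August 2026 gives 26 August 2026, which is the last day of the repair period.
The last day of the response period: 74 calendar days after 26 August 2026 is 8 November 2026.
The last day of the waiting period: 60 calendar days after 8 November 2026 is 7 January 2027.
The date on which the replacement obligation becomes due: 95 calendar days after 7 January 2027 is 12 April 2027.

12 April 2027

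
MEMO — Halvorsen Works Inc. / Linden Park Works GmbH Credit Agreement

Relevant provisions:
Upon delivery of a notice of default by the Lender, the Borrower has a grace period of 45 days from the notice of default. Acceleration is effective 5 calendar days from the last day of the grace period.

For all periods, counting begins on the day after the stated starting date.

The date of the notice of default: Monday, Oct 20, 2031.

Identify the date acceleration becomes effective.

Dec 9, 2031

The last day of the grace period: 45 calendar days after Oct 20, 2031 is Dec 4, 2031.
Adding 5 calendar days to Dec 4, 2031 gives Dec 9, 2031, which is the date acceleration becomes effective.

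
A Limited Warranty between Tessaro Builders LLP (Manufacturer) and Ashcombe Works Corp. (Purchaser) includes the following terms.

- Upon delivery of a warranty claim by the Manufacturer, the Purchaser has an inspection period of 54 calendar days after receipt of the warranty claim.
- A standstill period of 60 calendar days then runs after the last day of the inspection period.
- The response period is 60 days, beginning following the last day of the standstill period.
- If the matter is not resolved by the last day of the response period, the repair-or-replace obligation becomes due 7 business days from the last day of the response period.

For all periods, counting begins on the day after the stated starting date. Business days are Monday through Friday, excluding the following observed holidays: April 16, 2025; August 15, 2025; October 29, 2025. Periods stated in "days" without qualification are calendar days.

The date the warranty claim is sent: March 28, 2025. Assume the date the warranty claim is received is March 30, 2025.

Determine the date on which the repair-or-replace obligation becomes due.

The last day of the inspection period: 54 calendar days after March 30, 2025 is May 23, 2025.
The last day of the standstill period: 60 calendar days after May 23, 2025 is July 22, 2025.
Adding 60 calendar days to July 22, 2025 gives September 20, 2025, which is the last day of the response period.
From Saturday, September 20, 2025, 7 business days (Sep 22, Sep 23, Sep 24, Sep 25, Sep 26, Sep 29, Sep 30, skipping weekends) brings us to Tuesday, September 30, 2025, which is the date on which the repair-or-replace obligation becomes due.

September 30, 2025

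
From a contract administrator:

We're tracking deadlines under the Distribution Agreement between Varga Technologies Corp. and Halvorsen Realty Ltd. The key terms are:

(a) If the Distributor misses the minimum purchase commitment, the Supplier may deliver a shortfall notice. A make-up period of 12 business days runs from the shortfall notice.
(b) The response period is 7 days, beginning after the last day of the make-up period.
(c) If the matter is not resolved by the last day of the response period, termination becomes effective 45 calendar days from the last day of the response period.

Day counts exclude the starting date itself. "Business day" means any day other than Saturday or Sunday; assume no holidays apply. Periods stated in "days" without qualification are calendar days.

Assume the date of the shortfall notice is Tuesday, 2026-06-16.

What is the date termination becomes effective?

2026-08-23

From Tuesday, 2026-06-16, 12 business days (Jun 17, Jun 18, Jun 19, Jun 22, …, Jun 30, Jul 1, Jul 2, skipping weekends) brings us to Thursday, 2026-07-02, which is the last day of the make-up period.
The last day of the response period: 7 calendar days after 2026-07-02 is 2026-07-09.
The date termination becomes effective: 2026-07-09 + 45 days = 2026-08-23.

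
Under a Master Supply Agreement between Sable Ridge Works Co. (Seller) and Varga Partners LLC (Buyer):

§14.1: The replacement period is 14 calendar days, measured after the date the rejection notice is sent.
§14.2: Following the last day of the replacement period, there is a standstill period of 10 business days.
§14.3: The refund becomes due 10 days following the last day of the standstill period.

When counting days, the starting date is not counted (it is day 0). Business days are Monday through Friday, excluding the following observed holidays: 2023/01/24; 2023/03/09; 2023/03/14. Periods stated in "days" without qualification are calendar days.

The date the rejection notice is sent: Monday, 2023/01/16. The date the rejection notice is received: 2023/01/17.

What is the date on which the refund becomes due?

The last day of the replacement period: 2023/01/16 + 14 days = 2023/01/30.
The last day of the standstill period: 10 business days after Monday, 2023/01/30, skipping weekends — Jan 31, Feb 1, Feb 2, Feb 3, Feb 6, Feb 7, Feb 8, Feb 9, Feb 10, Feb 13 — lands on Monday, 2023/02/13.
The date on which the refund becomes due: 2023/02/13 + 10 days = 2023/02/23.

2023/02/23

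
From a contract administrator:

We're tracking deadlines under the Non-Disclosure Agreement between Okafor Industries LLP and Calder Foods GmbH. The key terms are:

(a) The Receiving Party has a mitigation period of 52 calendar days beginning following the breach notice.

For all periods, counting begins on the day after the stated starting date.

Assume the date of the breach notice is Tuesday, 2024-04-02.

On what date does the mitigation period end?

The last day of the mitigation period: 52 calendar days after 2024-04-02 is 2024-05-24.

2024-05-24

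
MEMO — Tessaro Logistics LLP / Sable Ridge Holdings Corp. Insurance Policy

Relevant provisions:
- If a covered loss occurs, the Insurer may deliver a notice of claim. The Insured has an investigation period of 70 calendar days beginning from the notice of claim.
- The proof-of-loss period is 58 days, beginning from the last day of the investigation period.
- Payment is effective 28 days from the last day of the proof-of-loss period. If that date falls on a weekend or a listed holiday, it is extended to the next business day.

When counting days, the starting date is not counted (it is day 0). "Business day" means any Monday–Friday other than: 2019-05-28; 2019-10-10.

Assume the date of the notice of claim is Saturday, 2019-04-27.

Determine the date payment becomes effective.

2019-09-30

Adding 70 calendar days to 2019-04-27 gives 2019-07-06, which is the last day of the investigation period.
The last day of the proof-of-loss period: 58 calendar days after 2019-07-06 is 2019-09-02.
Adding 28 calendar days to 2019-09-02 gives 2019-09-30, which is the date payment becomes effective. 2019-09-30 is a Monday and is not a listed holiday, so no roll-forward applies.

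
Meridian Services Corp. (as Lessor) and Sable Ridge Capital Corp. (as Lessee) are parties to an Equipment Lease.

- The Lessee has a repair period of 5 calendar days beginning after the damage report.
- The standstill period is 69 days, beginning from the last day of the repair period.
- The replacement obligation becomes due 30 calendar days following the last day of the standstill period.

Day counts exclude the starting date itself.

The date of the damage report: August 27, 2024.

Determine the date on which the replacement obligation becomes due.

December 9, 2024

Adding 5 calendar days to August 27, 2024 gives September 1, 2024, which is the last day of the repair period.
Adding 69 calendar days to September 1, 2024 gives November 9, 2024, which is the last day of the standstill period.
Adding 30 calendar days to November 9, 2024 gives December 9, 2024, which is the date on which the replacement obligation becomes due.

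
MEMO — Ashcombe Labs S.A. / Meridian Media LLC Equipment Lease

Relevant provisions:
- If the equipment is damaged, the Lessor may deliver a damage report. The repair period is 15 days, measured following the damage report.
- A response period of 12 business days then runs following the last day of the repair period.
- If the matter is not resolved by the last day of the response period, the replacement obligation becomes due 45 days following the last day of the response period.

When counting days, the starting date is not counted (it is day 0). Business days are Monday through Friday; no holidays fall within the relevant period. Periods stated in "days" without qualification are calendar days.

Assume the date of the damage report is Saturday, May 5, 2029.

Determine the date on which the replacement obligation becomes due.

July 20, 2029

The last day of the repair period: 15 calendar days after May 5, 2029 is May 20, 2029.
The last day of the response period: counting 12 business days from Sunday, May 20, 2029 (May 21, May 22, May 23, May 24, …, Jun 1, Jun 4, Jun 5, skipping weekends) reaches Tuesday, June 5, 2029.
The date on which the replacement obligation becomes due: 45 calendar days after June 5, 2029 is July 20, 2029.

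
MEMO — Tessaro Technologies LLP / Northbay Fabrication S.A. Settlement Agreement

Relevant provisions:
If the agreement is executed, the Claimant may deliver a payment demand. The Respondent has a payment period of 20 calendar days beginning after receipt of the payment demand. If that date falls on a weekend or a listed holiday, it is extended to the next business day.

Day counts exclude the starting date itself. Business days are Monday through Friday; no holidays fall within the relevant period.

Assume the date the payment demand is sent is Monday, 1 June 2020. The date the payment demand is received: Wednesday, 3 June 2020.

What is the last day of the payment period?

Adding 20 calendar days to 3 June 2020 gives 23 June 2020, which is the last day of the payment period. 23 June 2020 is a Tuesday, so no roll-forward applies.

23 June 2020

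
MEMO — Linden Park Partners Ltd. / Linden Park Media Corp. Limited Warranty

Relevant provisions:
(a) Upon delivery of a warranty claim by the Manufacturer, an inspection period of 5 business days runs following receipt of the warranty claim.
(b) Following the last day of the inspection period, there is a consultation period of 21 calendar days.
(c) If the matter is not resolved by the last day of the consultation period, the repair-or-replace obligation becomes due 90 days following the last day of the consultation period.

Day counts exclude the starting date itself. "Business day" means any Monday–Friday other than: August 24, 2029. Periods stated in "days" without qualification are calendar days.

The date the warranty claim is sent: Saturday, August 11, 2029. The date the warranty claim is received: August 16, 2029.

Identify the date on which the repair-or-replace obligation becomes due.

The last day of the inspection period: counting 5 business days from Thursday, August 16, 2029 (Aug 17, Aug 20, Aug 21, Aug 22, Aug 23, skipping weekends) reaches Thursday, August 23, 2029.
The last day of the consultation period: 21 calendar days after August 23, 2029 is September 13, 2029.
The date on which the repair-or-replace obligation becomes due: 90 calendar days after September 13, 2029 is December 12, 2029.

December 12, 2029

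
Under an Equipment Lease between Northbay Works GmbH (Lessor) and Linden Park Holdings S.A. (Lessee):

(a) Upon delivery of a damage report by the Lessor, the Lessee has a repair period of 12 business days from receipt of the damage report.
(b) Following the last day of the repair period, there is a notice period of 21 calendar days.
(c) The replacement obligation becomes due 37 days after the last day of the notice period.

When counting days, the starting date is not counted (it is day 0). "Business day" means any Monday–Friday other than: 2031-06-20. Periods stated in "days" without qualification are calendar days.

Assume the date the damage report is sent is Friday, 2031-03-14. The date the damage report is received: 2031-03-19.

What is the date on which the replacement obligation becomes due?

2031-06-01

The last day of the repair period: counting 12 business days from Wednesday, 2031-03-19 (Mar 20, Mar 21, Mar 24, Mar 25, …, Apr 2, Apr 3, Apr 4, skipping weekends) reaches Friday, 2031-04-04.
Adding 21 calendar days to 2031-04-04 gives 2031-04-25, which is the last day of the notice period.
The date on which the replacement obligation becomes due: 2031-04-25 + 37 days = 2031-06-01.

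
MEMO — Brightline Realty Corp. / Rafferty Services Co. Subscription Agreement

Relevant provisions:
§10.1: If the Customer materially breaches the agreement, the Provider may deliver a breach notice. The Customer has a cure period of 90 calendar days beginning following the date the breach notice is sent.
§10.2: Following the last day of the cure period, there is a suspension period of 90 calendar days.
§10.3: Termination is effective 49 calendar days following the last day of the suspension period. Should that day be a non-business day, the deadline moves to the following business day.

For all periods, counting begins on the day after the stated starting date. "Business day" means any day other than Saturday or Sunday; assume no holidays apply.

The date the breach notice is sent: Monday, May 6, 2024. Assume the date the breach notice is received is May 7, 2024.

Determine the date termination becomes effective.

Dec 23, 2024

The last day of the cure period: May 6, 2024 + 90 days = Aug 4, 2024.
Adding 90 calendar days to Aug 4, 2024 gives Nov 2, 2024, which is the last day of the suspension period.
The date termination becomes effective: 49 calendar days after Nov 2, 2024 is Dec 21, 2024. That falls on a Saturday, so it rolls to the next business day, Monday, Dec 23, 2024.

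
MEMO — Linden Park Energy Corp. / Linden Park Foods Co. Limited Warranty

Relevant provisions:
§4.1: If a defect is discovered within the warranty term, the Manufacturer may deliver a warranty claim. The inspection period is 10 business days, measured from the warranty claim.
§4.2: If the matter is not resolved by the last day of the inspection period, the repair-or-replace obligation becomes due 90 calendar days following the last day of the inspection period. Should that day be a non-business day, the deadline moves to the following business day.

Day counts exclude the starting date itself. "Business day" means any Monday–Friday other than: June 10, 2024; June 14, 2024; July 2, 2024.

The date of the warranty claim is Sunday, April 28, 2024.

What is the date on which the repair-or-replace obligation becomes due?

The last day of the inspection period: 10 business days after Sunday, April 28, 2024, skipping weekends — Apr 29, Apr 30, May 1, May 2, May 3, May 6, May 7, May 8, May 9, May 10 — lands on Friday, May 10, 2024.
The date on which the repair-or-replace obligation becomes due: 90 calendar days after May 10, 2024 is August 8, 2024. August 8, 2024 is a Thursday and is not a listed holiday, so no roll-forward applies.

August 8, 2024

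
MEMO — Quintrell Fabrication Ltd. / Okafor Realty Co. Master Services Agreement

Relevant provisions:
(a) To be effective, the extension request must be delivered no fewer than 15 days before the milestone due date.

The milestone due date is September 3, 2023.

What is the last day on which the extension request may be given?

August 19, 2023

September 3, 2023 minus 15 days is August 19, 2023.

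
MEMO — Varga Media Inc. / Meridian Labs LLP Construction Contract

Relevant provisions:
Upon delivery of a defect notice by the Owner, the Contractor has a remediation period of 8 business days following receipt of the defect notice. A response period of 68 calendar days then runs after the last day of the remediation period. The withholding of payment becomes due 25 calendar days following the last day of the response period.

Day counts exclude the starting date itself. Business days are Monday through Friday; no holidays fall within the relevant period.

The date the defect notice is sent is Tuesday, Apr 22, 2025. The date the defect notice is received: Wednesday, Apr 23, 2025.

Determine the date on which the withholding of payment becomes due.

The last day of the remediation period: 8 business days after Wednesday, Apr 23, 2025, skipping weekends — Apr 24, Apr 25, Apr 28, Apr 29, Apr 30, May 1, May 2, May 5 — lands on Monday, May 5, 2025.
Adding 68 calendar days to May 5, 2025 gives Jul 12, 2025, which is the last day of the response period.
The date on which the withholding of payment becomes due: Jul 12, 2025 + 25 days = Aug 6, 2025.

Aug 6, 2025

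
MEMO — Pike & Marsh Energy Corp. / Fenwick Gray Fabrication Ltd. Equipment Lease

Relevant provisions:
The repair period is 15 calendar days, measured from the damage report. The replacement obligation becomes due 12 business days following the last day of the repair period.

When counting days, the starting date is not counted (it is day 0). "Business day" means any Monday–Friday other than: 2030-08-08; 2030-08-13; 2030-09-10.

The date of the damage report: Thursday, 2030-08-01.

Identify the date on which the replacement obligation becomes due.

The last day of the repair period: 15 calendar days after 2030-08-01 is 2030-08-16.
The date on which the replacement obligation becomes due: counting 12 business days from Friday, 2030-08-16 (Aug 19, Aug 20, Aug 21, Aug 22, …, Aug 30, Sep 2, Sep 3, skipping weekends) reaches Tuesday, 2030-09-03.

2030-09-03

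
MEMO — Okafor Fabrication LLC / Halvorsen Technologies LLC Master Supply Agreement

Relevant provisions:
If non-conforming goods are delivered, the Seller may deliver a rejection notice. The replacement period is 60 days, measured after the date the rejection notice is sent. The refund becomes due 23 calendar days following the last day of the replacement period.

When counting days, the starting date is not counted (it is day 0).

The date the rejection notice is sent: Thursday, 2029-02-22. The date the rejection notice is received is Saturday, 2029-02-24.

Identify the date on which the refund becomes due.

The last day of the replacement period: 60 calendar days after 2029-02-22 is 2029-04-23.
The date on which the refund becomes due: 2029-04-23 + 23 days = 2029-05-16.

2029-05-16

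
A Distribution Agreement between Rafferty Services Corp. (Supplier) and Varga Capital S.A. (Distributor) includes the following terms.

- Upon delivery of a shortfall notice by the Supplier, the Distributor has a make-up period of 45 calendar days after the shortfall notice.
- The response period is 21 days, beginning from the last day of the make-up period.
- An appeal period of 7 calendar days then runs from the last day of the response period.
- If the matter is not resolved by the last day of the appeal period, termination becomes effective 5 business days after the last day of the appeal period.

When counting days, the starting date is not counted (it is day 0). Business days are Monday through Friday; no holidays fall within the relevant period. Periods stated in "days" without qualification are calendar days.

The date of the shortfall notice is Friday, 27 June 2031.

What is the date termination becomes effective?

15 September 2031

The last day of the make-up period: 27 June 2031 + 45 days = 11 August 2031.
The last day of the response period: 11 August 2031 + 21 days = 1 September 2031.
Adding 7 calendar days to 1 September 2031 gives 8 September 2031, which is the last day of the appeal period.
The date termination becomes effective: counting 5 business days from Monday, 8 September 2031 (Sep 9, Sep 10, Sep 11, Sep 12, Sep 15, skipping weekends) reaches Monday, 15 September 2031.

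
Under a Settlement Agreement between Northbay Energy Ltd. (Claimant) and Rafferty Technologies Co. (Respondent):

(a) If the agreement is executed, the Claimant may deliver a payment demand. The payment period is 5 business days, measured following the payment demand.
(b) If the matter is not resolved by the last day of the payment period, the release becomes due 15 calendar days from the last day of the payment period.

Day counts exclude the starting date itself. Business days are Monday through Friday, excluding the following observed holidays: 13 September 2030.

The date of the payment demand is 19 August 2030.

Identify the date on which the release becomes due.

The last day of the payment period: counting 5 business days from Monday, 19 August 2030 (Aug 20, Aug 21, Aug 22, Aug 23, Aug 26, skipping weekends) reaches Monday, 26 August 2030.
The date on which the release becomes due: 26 August 2030 + 15 days = 10 September 2030.

10 September 2030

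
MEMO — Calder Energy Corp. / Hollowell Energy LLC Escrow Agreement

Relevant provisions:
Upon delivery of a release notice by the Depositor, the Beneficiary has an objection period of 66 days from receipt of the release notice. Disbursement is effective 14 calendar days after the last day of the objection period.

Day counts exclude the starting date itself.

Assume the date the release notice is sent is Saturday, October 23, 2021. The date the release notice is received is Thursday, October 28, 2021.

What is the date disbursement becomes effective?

January 16, 2022

Adding 66 calendar days to October 28, 2021 gives January 2, 2022, which is the last day of the objection period.
The date disbursement becomes effective: January 2, 2022 + 14 days = January 16, 2022.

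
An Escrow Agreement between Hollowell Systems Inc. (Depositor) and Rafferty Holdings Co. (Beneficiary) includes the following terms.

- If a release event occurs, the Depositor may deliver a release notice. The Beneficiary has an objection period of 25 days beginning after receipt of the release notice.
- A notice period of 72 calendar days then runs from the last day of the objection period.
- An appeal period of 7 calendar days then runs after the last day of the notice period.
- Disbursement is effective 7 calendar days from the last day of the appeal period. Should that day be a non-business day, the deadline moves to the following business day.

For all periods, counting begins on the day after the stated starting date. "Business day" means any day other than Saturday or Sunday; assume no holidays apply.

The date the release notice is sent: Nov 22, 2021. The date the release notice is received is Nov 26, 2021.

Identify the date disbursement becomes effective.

Adding 25 calendar days to Nov 26, 2021 gives Dec 21, 2021, which is the last day of the objection period.
The last day of the notice period: 72 calendar days after Dec 21, 2021 is Mar 3, 2022.
The last day of the appeal period: 7 calendar days after Mar 3, 2022 is Mar 10, 2022.
The date disbursement becomes effective: 7 calendar days after Mar 10, 2022 is Mar 17, 2022. Mar 17, 2022 is a Thursday, so no roll-forward applies.

Mar 17, 2022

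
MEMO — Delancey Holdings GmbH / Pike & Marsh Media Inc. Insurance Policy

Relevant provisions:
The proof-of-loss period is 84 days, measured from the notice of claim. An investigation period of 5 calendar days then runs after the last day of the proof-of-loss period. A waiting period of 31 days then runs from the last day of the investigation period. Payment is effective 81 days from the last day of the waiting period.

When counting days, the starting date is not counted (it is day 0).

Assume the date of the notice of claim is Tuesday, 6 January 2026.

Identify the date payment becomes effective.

26 July 2026

The last day of the proof-of-loss period: 84 calendar days after 6 January 2026 is 31 March 2026.
The last day of the investigation period: 5 calendar days after 31 March 2026 is 5 April 2026.
Adding 31 calendar days to 5 April 2026 gives 6 May 2026, which is the last day of the waiting period.
Adding 81 calendar days to 6 May 2026 gives 26 July 2026, which is the date payment becomes effective.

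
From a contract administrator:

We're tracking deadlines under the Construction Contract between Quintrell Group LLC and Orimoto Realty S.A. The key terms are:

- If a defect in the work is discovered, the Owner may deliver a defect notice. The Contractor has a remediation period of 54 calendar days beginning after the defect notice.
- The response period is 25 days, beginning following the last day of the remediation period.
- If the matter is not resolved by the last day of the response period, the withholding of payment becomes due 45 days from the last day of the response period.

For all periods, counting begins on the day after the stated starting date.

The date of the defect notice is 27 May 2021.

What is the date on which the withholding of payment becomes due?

28 September 2021

The last day of the remediation period: 54 calendar days after 27 May 2021 is 20 July 2021.
The last day of the response period: 20 July 2021 + 25 days = 14 August 2021.
The date on which the withholding of payment becomes due: 14 August 2021 + 45 days = 28 September 2021.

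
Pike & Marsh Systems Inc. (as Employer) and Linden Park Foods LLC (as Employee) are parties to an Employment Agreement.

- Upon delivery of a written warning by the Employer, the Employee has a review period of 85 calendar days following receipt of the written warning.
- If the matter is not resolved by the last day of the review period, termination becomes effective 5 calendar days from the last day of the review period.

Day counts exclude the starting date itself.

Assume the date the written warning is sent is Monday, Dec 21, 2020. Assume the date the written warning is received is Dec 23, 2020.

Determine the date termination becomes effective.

Adding 85 calendar days to Dec 23, 2020 gives Mar 18, 2021, which is the last day of the review period.
The date termination becomes effective: 5 calendar days after Mar 18, 2021 is Mar 23, 2021.

Mar 23, 2021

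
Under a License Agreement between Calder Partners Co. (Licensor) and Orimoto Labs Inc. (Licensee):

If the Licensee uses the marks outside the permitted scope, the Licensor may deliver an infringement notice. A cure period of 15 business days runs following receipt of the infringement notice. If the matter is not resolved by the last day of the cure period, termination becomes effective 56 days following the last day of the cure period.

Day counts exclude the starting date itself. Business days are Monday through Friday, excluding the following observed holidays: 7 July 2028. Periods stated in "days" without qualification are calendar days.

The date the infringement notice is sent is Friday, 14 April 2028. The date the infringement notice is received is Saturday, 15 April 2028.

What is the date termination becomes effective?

The last day of the cure period: counting 15 business days from Saturday, 15 April 2028 (Apr 17, Apr 18, Apr 19, Apr 20, …, May 3, May 4, May 5, skipping weekends) reaches Friday, 5 May 2028.
The date termination becomes effective: 5 May 2028 + 56 days = 30 June 2028.

30 June 2028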